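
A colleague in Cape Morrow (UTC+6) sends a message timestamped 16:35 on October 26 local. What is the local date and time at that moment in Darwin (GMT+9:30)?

20:05 on October 26

Darwin is 3:30 ahead of Cape Morrow.
Shift by the zone difference: 16:35 + 3:30 = 20:05 on Oct 26 in Darwin.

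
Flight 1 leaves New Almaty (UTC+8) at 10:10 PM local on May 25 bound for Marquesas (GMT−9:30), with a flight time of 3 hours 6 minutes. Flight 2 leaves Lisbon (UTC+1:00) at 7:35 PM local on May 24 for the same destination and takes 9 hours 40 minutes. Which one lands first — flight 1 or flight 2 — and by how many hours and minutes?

Flight 1 in UTC: 10:10 PM − 8:00 = 2:10 PM on May 25.
+3 hours 6 minutes → arrive 5:16 PM UTC on May 25.
Flight 2 in UTC: 7:35 PM − 1:00 = 6:35 PM on May 24.
+9 hours and 40 minutes → arrive 4:15 AM UTC on May 25.
Flight 2 lands earlier by 13 hours 1 minute.

the second, by 13 hours 1 minute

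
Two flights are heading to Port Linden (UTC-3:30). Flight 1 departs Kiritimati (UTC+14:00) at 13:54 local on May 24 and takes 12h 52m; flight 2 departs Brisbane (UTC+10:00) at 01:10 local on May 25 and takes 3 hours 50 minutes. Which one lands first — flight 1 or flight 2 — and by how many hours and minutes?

the first, by 6 hours 14 minutes

Flight 1 in UTC: 13:54 − 14:00 = 23:54 on May 23.
+12 hours 52 minutes → arrive 12:46 UTC on May 24.
Flight 2 in UTC: 01:10 − 10:00 = 15:10 on May 24.
+3 hours 50 minutes → arrive 19:00 UTC on May 24.
Flight 1 lands earlier by 6 hours 14 minutes.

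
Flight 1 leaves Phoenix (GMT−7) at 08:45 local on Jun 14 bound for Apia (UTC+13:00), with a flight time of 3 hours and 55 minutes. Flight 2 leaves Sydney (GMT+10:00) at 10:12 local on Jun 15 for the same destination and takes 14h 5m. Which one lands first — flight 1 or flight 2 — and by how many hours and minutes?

the first, by 18 hours 37 minutes

Flight 1 in UTC: 08:45 + 7:00 = 15:45 on Jun 14.
+3 hours 55 minutes → arrive 19:40 UTC on Jun 14.
Flight 2 in UTC: 10:12 − 10:00 = 00:12 on Jun 15.
+14 hours 5 minutes → arrive 14:17 UTC on Jun 15.
Flight 1 lands earlier by 18 hours 37 minutes.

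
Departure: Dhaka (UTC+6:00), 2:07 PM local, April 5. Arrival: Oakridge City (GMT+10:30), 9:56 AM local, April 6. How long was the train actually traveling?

Oakridge City is 4:30 ahead of Dhaka.
Clock-face elapsed time (ignoring zones) is 19 hours 49 minutes.
Actual elapsed = 19 hours 49 minutes − 4:30 = 15 hours 19 minutes.

15 hours 19 minutes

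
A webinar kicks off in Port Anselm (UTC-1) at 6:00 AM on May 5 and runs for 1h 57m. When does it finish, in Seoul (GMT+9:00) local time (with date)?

Seoul is 10:00 ahead of Port Anselm.
After 1 hour 57 minutes it is 7:57 AM in Port Anselm.
Shift by the zone difference: 7:57 AM + 10:00 = 5:57 PM on May 5 in Seoul.

5:57 PM on May 5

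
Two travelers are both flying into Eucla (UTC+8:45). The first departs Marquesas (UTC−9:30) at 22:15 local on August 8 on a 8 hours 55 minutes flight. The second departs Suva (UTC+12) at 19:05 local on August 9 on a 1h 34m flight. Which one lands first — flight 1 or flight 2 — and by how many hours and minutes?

the second, by 8 hours 1 minute

Flight 1 in UTC: 22:15 + 9:30 = 07:45 on Aug 9.
+8 hours and 55 minutes → arrive 16:40 UTC on Aug 9.
Flight 2 in UTC: 19:05 − 12:00 = 07:05 on Aug 9.
+1 hour and 34 minutes → arrive 08:39 UTC on Aug 9.
Flight 2 lands earlier by 8 hours 1 minute.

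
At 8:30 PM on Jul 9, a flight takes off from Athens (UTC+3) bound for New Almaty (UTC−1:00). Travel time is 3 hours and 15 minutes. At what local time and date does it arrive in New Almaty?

7:45 PM on July 9

Convert departure to UTC: 8:30 PM − 3:00 = 5:30 PM UTC on Jul 9.
Add 3 hours and 15 minutes travel time → 8:45 PM UTC.
New Almaty is UTC−1:00, so local arrival = 8:45 PM − 1:00 = 7:45 PM on Jul 9.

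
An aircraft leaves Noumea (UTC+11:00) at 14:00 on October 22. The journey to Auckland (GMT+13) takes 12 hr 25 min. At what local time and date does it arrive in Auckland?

04:25 on October 23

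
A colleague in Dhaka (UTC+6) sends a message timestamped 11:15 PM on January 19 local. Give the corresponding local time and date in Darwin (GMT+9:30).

2:45 AM on January 20

In UTC: 11:15 PM − 6:00 = 5:15 PM on Jan 19.
Darwin is UTC+9:30: 5:15 PM + 9:30 = 2:45 AM on Jan 20.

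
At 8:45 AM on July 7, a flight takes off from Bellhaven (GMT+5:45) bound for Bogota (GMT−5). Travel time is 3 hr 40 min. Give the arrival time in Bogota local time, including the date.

Convert departure to UTC: 8:45 AM − 5:45 = 3:00 AM UTC on Jul 7.
Add 3 hours and 40 minutes travel time → 6:40 AM UTC.
Bogota is UTC−5:00, so local arrival = 6:40 AM − 5:00 = 1:40 AM on Jul 7.

1:40 AM on July 7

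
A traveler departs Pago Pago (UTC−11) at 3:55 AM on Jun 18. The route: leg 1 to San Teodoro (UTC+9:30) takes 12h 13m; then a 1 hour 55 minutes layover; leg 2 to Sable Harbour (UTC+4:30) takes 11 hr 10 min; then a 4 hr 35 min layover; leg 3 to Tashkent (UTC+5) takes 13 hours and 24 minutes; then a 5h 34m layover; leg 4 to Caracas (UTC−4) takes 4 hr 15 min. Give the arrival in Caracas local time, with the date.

4:01 PM on Jun 20

Convert departure to UTC: 3:55 AM + 11:00 = 2:55 PM UTC on Jun 18.
Add 12 hours and 13 minutes leg 1 → 3:08 AM UTC (Jun 19).
Add 1 hour and 55 minutes layover in San Teodoro → 5:03 AM UTC.
Add 11 hours and 10 minutes leg 2 → 4:13 PM UTC.
Add 4 hours and 35 minutes layover in Sable Harbour → 8:48 PM UTC.
Add 13 hours 24 minutes leg 3 → 10:12 AM UTC (Jun 20).
Add 5 hours 34 minutes layover in Tashkent → 3:46 PM UTC.
Add 4 hours 15 minutes leg 4 → 8:01 PM UTC.
Caracas is UTC−4:00, so local arrival = 8:01 PM − 4:00 = 4:01 PM on Jun 20.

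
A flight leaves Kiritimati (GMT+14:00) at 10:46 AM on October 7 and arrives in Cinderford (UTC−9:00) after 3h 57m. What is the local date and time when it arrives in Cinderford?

Convert departure to UTC: 10:46 AM − 14:00 = 8:46 PM UTC on Oct 6.
Add 3 hours 57 minutes travel time → 12:43 AM UTC (Oct 7).
Cinderford is UTC−9:00, so local arrival = 12:43 AM − 9:00 = 3:43 PM on Oct 6.

3:43 PM on Oct 6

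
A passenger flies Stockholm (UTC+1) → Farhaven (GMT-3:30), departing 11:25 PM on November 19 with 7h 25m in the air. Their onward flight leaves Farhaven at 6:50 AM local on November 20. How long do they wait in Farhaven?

Convert departure to UTC: 11:25 PM − 1:00 = 10:25 PM UTC on Nov 19.
Add 7 hours 25 minutes flight time → 5:50 AM UTC (Nov 20).
Farhaven is UTC−3:30, so local arrival = 5:50 AM − 3:30 = 2:20 AM on Nov 20.
Layover = 6:50 AM − 2:20 AM = 4 hours 30 minutes.

4 hours 30 minutes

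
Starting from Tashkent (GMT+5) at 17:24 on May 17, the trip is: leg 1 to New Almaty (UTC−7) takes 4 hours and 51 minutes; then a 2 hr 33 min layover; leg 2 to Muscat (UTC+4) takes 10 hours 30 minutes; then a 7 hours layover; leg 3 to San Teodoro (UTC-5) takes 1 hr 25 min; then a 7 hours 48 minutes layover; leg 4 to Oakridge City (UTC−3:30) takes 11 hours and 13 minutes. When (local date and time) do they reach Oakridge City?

06:14 on May 19

Convert departure to UTC: 17:24 − 5:00 = 12:24 UTC on May 17.
Add 4 hours 51 minutes leg 1 → 17:15 UTC.
Add 2 hours and 33 minutes layover in New Almaty → 19:48 UTC.
Add 10 hours and 30 minutes leg 2 → 06:18 UTC (May 18).
Add 7 hours layover in Muscat → 13:18 UTC.
Add 1 hour 25 minutes leg 3 → 14:43 UTC.
Add 7 hours 48 minutes layover in San Teodoro → 22:31 UTC.
Add 11 hours 13 minutes leg 4 → 09:44 UTC (May 19).
Oakridge City is UTC−3:30, so local arrival = 09:44 − 3:30 = 06:14 on May 19.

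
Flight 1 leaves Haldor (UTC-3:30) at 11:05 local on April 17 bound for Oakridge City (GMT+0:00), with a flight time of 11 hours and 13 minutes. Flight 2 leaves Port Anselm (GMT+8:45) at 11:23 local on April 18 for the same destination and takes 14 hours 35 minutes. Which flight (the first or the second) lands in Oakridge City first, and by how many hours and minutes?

the first, by 15 hours 25 minutes

Flight 1 in UTC: 11:05 + 3:30 = 14:35 on Apr 17.
+11 hours and 13 minutes → arrive 01:48 UTC on Apr 18.
Flight 2 in UTC: 11:23 − 8:45 = 02:38 on Apr 18.
+14 hours 35 minutes → arrive 17:13 UTC on Apr 18.
Flight 1 lands earlier by 15 hours 25 minutes.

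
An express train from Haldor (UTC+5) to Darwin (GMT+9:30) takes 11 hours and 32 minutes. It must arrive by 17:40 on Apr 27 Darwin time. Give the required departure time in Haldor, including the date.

Target arrival in UTC: 17:40 − 9:30 = 08:10 on Apr 27.
Subtract 11 hours 32 minutes → departure 20:38 UTC on Apr 26.
Haldor is UTC+5:00: 20:38 + 5:00 = 01:38 on Apr 27.

01:38 on April 27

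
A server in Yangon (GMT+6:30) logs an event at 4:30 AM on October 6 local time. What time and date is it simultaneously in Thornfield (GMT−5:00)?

5:00 PM on October 5

Thornfield is 11:30 behind Yangon.
Shift by the zone difference: 4:30 AM − 11:30 = 5:00 PM on Oct 5 in Thornfield.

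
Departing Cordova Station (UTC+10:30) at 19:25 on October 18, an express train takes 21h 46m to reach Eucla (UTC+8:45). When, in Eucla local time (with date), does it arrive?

15:26 on October 19

Convert departure to UTC: 19:25 − 10:30 = 08:55 UTC on Oct 18.
Add 21 hours 46 minutes travel time → 06:41 UTC (Oct 19).
Eucla is UTC+8:45, so local arrival = 06:41 + 8:45 = 15:26 on Oct 19.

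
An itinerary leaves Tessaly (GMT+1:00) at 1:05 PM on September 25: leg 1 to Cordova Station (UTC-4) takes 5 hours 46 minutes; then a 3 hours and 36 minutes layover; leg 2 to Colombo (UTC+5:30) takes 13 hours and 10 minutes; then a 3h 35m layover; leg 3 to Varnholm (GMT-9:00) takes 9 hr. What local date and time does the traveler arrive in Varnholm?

2:12 PM on September 26

Convert departure to UTC: 1:05 PM − 1:00 = 12:05 PM UTC on Sep 25.
Add 5 hours and 46 minutes leg 1 → 5:51 PM UTC.
Add 3 hours 36 minutes layover in Cordova Station → 9:27 PM UTC.
Add 13 hours 10 minutes leg 2 → 10:37 AM UTC (Sep 26).
Add 3 hours 35 minutes layover in Colombo → 2:12 PM UTC.
Add 9 hours leg 3 → 11:12 PM UTC.
Varnholm is UTC−9:00, so local arrival = 11:12 PM − 9:00 = 2:12 PM on Sep 26.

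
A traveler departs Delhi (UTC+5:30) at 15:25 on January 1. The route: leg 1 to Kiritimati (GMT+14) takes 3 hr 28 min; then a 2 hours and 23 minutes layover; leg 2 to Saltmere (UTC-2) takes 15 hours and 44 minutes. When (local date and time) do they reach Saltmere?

Convert departure to UTC: 15:25 − 5:30 = 09:55 UTC on Jan 1.
Add 3 hours 28 minutes leg 1 → 13:23 UTC.
Add 2 hours 23 minutes layover in Kiritimati → 15:46 UTC.
Add 15 hours 44 minutes leg 2 → 07:30 UTC (Jan 2).
Saltmere is UTC−2:00, so local arrival = 07:30 − 2:00 = 05:30 on Jan 2.

05:30 on January 2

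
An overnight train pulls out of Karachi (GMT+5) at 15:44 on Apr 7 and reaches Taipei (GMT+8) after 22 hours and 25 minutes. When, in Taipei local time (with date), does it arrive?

17:09 on April 8

Convert departure to UTC: 15:44 − 5:00 = 10:44 UTC on Apr 7.
Add 22 hours 25 minutes travel time → 09:09 UTC (Apr 8).
Taipei is UTC+8:00, so local arrival = 09:09 + 8:00 = 17:09 on Apr 8.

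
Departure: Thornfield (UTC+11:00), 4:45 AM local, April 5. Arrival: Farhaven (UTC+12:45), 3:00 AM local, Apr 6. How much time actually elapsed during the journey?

Farhaven is 1:45 ahead of Thornfield.
Clock-face elapsed time (ignoring zones) is 22 hours 15 minutes.
Actual elapsed = 22 hours 15 minutes − 1:45 = 20 hours 30 minutes.

20 hours 30 minutes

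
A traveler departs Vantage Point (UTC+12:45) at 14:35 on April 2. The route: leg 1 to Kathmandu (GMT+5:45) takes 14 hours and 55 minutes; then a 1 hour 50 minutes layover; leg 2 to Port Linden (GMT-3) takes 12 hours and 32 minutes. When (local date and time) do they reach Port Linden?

04:07 on Apr 3

Convert departure to UTC: 14:35 − 12:45 = 01:50 UTC on Apr 2.
Add 14 hours and 55 minutes leg 1 → 16:45 UTC.
Add 1 hour 50 minutes layover in Kathmandu → 18:35 UTC.
Add 12 hours and 32 minutes leg 2 → 07:07 UTC (Apr 3).
Port Linden is UTC−3:00, so local arrival = 07:07 − 3:00 = 04:07 on Apr 3.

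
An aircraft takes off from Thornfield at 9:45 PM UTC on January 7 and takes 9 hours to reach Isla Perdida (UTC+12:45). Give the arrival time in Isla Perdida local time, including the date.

Departure is given in UTC: 9:45 PM on Jan 7.
Add 9 hours → 6:45 AM UTC (Jan 8).
Isla Perdida is UTC+12:45: 6:45 AM + 12:45 = 7:30 PM on Jan 8.

7:30 PM on Jan 8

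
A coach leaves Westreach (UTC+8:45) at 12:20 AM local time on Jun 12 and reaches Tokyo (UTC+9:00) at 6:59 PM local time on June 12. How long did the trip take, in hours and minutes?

Tokyo is 0:15 ahead of Westreach.
Clock-face elapsed time (ignoring zones) is 18 hours 39 minutes.
Actual elapsed = 18 hours 39 minutes − 0:15 = 18 hours 24 minutes.

18 hours 24 minutes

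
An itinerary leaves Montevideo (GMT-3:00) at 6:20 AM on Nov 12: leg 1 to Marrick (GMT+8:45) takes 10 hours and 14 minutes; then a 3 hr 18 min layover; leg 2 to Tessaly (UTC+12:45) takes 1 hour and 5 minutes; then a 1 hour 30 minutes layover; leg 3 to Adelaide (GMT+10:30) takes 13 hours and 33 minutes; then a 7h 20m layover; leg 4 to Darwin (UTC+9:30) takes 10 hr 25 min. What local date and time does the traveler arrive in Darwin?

Convert departure to UTC: 6:20 AM + 3:00 = 9:20 AM UTC on Nov 12.
Add 10 hours and 14 minutes leg 1 → 7:34 PM UTC.
Add 3 hours and 18 minutes layover in Marrick → 10:52 PM UTC.
Add 1 hour 5 minutes leg 2 → 11:57 PM UTC.
Add 1 hour and 30 minutes layover in Tessaly → 1:27 AM UTC (Nov 13).
Add 13 hours 33 minutes leg 3 → 3:00 PM UTC.
Add 7 hours 20 minutes layover in Adelaide → 10:20 PM UTC.
Add 10 hours and 25 minutes leg 4 → 8:45 AM UTC (Nov 14).
Darwin is UTC+9:30, so local arrival = 8:45 AM + 9:30 = 6:15 PM on Nov 14.

6:15 PM on Nov 14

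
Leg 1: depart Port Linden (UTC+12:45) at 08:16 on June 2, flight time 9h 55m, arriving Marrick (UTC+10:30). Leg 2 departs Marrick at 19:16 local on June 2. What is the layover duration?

3 hours 20 minutes

Convert departure to UTC: 08:16 − 12:45 = 19:31 UTC on Jun 1.
Add 9 hours 55 minutes flight time → 05:26 UTC (Jun 2).
Marrick is UTC+10:30, so local arrival = 05:26 + 10:30 = 15:56 on Jun 2.
Layover = 19:16 − 15:56 = 3 hours 20 minutes.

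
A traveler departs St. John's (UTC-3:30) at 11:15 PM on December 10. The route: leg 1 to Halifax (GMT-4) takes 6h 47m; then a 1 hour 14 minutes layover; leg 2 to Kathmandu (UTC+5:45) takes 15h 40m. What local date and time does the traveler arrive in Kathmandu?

8:11 AM on December 12

Convert departure to UTC: 11:15 PM + 3:30 = 2:45 AM UTC on Dec 11.
Add 6 hours and 47 minutes leg 1 → 9:32 AM UTC.
Add 1 hour 14 minutes layover in Halifax → 10:46 AM UTC.
Add 15 hours 40 minutes leg 2 → 2:26 AM UTC (Dec 12).
Kathmandu is UTC+5:45, so local arrival = 2:26 AM + 5:45 = 8:11 AM on Dec 12.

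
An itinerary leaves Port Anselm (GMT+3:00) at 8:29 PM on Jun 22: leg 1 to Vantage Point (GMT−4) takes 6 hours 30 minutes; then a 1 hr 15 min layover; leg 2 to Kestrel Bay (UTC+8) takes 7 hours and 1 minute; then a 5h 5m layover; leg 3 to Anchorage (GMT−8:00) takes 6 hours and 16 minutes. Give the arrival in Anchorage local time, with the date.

11:36 AM on June 23

Convert departure to UTC: 8:29 PM − 3:00 = 5:29 PM UTC on Jun 22.
Add 6 hours 30 minutes leg 1 → 11:59 PM UTC.
Add 1 hour 15 minutes layover in Vantage Point → 1:14 AM UTC (Jun 23).
Add 7 hours and 1 minute leg 2 → 8:15 AM UTC.
Add 5 hours 5 minutes layover in Kestrel Bay → 1:20 PM UTC.
Add 6 hours 16 minutes leg 3 → 7:36 PM UTC.
Anchorage is UTC−8:00, so local arrival = 7:36 PM − 8:00 = 11:36 AM on Jun 23.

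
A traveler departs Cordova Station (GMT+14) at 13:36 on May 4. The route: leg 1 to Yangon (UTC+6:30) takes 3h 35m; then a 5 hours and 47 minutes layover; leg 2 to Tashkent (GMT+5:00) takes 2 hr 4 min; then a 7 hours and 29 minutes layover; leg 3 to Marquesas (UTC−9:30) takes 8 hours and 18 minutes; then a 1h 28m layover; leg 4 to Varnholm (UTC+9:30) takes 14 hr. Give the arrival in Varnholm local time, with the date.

03:47 on May 6

Convert departure to UTC: 13:36 − 14:00 = 23:36 UTC on May 3.
Add 3 hours 35 minutes leg 1 → 03:11 UTC (May 4).
Add 5 hours 47 minutes layover in Yangon → 08:58 UTC.
Add 2 hours 4 minutes leg 2 → 11:02 UTC.
Add 7 hours and 29 minutes layover in Tashkent → 18:31 UTC.
Add 8 hours and 18 minutes leg 3 → 02:49 UTC (May 5).
Add 1 hour and 28 minutes layover in Marquesas → 04:17 UTC.
Add 14 hours leg 4 → 18:17 UTC.
Varnholm is UTC+9:30, so local arrival = 18:17 + 9:30 = 03:47 on May 6.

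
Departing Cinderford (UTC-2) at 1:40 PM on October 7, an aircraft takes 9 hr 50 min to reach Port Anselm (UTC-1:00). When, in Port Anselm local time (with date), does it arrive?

12:30 AM on October 8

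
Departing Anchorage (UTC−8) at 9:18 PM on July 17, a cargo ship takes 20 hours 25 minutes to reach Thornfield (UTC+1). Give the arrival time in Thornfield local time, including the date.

2:43 AM on July 19

Convert departure to UTC: 9:18 PM + 8:00 = 5:18 AM UTC on Jul 18.
Add 20 hours 25 minutes travel time → 1:43 AM UTC (Jul 19).
Thornfield is UTC+1:00, so local arrival = 1:43 AM + 1:00 = 2:43 AM on Jul 19.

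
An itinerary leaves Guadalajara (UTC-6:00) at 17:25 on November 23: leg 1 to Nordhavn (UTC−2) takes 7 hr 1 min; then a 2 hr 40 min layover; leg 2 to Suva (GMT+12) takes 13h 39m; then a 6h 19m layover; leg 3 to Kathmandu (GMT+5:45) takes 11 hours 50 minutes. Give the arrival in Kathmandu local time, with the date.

Convert departure to UTC: 17:25 + 6:00 = 23:25 UTC on Nov 23.
Add 7 hours and 1 minute leg 1 → 06:26 UTC (Nov 24).
Add 2 hours and 40 minutes layover in Nordhavn → 09:06 UTC.
Add 13 hours 39 minutes leg 2 → 22:45 UTC.
Add 6 hours 19 minutes layover in Suva → 05:04 UTC (Nov 25).
Add 11 hours 50 minutes leg 3 → 16:54 UTC.
Kathmandu is UTC+5:45, so local arrival = 16:54 + 5:45 = 22:39 on Nov 25.

22:39 on November 25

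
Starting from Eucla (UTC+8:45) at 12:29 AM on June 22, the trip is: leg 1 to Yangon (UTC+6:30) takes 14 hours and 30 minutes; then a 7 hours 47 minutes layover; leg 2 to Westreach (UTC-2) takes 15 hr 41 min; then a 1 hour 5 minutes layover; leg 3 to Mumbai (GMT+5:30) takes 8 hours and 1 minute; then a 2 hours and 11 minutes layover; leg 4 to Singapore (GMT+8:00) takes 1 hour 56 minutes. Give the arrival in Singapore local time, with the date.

Convert departure to UTC: 12:29 AM − 8:45 = 3:44 PM UTC on Jun 21.
Add 14 hours and 30 minutes leg 1 → 6:14 AM UTC (Jun 22).
Add 7 hours 47 minutes layover in Yangon → 2:01 PM UTC.
Add 15 hours 41 minutes leg 2 → 5:42 AM UTC (Jun 23).
Add 1 hour 5 minutes layover in Westreach → 6:47 AM UTC.
Add 8 hours 1 minute leg 3 → 2:48 PM UTC.
Add 2 hours and 11 minutes layover in Mumbai → 4:59 PM UTC.
Add 1 hour and 56 minutes leg 4 → 6:55 PM UTC.
Singapore is UTC+8:00, so local arrival = 6:55 PM + 8:00 = 2:55 AM on Jun 24.

2:55 AM on Jun 24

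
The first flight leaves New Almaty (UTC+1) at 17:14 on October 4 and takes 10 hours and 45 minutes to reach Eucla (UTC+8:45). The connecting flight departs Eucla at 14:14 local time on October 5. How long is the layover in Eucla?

Convert departure to UTC: 17:14 − 1:00 = 16:14 UTC on Oct 4.
Add 10 hours and 45 minutes flight time → 02:59 UTC (Oct 5).
Eucla is UTC+8:45, so local arrival = 02:59 + 8:45 = 11:44 on Oct 5.
Layover = 14:14 − 11:44 = 2 hours 30 minutes.

2 hours 30 minutes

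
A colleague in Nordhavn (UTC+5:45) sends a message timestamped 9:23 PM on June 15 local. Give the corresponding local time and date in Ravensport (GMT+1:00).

4:38 PM on Jun 15

In UTC: 9:23 PM − 5:45 = 3:38 PM on Jun 15.
Ravensport is UTC+1:00: 3:38 PM + 1:00 = 4:38 PM on Jun 15.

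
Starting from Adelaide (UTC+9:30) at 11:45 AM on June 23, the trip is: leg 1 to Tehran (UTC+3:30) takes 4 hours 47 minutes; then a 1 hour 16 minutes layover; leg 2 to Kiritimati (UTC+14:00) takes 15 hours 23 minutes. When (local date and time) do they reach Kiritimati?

Convert departure to UTC: 11:45 AM − 9:30 = 2:15 AM UTC on Jun 23.
Add 4 hours and 47 minutes leg 1 → 7:02 AM UTC.
Add 1 hour 16 minutes layover in Tehran → 8:18 AM UTC.
Add 15 hours and 23 minutes leg 2 → 11:41 PM UTC.
Kiritimati is UTC+14:00, so local arrival = 11:41 PM + 14:00 = 1:41 PM on Jun 24.

1:41 PM on June 24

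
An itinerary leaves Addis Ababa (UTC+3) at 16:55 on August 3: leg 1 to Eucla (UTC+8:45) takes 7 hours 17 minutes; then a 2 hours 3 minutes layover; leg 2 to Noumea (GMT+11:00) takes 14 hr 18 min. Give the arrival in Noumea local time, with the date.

00:33 on August 5

Convert departure to UTC: 16:55 − 3:00 = 13:55 UTC on Aug 3.
Add 7 hours 17 minutes leg 1 → 21:12 UTC.
Add 2 hours and 3 minutes layover in Eucla → 23:15 UTC.
Add 14 hours 18 minutes leg 2 → 13:33 UTC (Aug 4).
Noumea is UTC+11:00, so local arrival = 13:33 + 11:00 = 00:33 on Aug 5.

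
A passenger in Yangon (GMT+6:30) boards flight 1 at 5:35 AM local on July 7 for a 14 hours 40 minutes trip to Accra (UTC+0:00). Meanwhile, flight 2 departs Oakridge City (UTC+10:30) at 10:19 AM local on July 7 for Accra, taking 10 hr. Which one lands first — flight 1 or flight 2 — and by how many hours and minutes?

Flight 1 in UTC: 5:35 AM − 6:30 = 11:05 PM on Jul 6.
+14 hours and 40 minutes → arrive 1:45 PM UTC on Jul 7.
Flight 2 in UTC: 10:19 AM − 10:30 = 11:49 PM on Jul 6.
+10 hours → arrive 9:49 AM UTC on Jul 7.
Flight 2 lands earlier by 3 hours 56 minutes.

the second, by 3 hours 56 minutes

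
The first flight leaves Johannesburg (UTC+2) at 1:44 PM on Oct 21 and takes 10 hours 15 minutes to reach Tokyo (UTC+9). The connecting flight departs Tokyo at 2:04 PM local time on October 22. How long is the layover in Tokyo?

Convert departure to UTC: 1:44 PM − 2:00 = 11:44 AM UTC on Oct 21.
Add 10 hours 15 minutes flight time → 9:59 PM UTC.
Tokyo is UTC+9:00, so local arrival = 9:59 PM + 9:00 = 6:59 AM on Oct 22.
Layover = 2:04 PM − 6:59 AM = 7 hours 5 minutes.

7 hours 5 minutes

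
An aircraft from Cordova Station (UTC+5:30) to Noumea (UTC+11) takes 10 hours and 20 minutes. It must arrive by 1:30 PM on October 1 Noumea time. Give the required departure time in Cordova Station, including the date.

9:40 PM on September 30

Target arrival in UTC: 1:30 PM − 11:00 = 2:30 AM on Oct 1.
Subtract 10 hours 20 minutes → departure 4:10 PM UTC on Sep 30.
Cordova Station is UTC+5:30: 4:10 PM + 5:30 = 9:40 PM on Sep 30.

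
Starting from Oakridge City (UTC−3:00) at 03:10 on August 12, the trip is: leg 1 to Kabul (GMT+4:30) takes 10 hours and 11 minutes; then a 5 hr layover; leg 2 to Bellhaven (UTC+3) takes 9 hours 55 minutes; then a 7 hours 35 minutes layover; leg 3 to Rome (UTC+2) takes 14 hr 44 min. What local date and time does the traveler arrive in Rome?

07:35 on August 14

Convert departure to UTC: 03:10 + 3:00 = 06:10 UTC on Aug 12.
Add 10 hours 11 minutes leg 1 → 16:21 UTC.
Add 5 hours layover in Kabul → 21:21 UTC.
Add 9 hours 55 minutes leg 2 → 07:16 UTC (Aug 13).
Add 7 hours and 35 minutes layover in Bellhaven → 14:51 UTC.
Add 14 hours and 44 minutes leg 3 → 05:35 UTC (Aug 14).
Rome is UTC+2:00, so local arrival = 05:35 + 2:00 = 07:35 on Aug 14.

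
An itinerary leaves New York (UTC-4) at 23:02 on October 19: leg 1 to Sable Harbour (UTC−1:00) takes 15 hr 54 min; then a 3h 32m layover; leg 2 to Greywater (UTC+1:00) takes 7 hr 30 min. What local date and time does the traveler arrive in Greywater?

06:58 on October 21

Convert departure to UTC: 23:02 + 4:00 = 03:02 UTC on Oct 20.
Add 15 hours 54 minutes leg 1 → 18:56 UTC.
Add 3 hours 32 minutes layover in Sable Harbour → 22:28 UTC.
Add 7 hours and 30 minutes leg 2 → 05:58 UTC (Oct 21).
Greywater is UTC+1:00, so local arrival = 05:58 + 1:00 = 06:58 on Oct 21.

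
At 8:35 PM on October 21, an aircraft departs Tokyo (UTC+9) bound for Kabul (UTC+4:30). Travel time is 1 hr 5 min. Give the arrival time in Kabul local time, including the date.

Convert departure to UTC: 8:35 PM − 9:00 = 11:35 AM UTC on Oct 21.
Add 1 hour and 5 minutes travel time → 12:40 PM UTC.
Kabul is UTC+4:30, so local arrival = 12:40 PM + 4:30 = 5:10 PM on Oct 21.

5:10 PM on October 21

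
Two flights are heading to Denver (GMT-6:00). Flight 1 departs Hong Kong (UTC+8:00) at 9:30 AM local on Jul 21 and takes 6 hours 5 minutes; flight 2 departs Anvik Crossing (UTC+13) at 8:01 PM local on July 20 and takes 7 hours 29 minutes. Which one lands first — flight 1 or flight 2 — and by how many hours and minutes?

the second, by 17 hours 5 minutes

Flight 1 in UTC: 9:30 AM − 8:00 = 1:30 AM on Jul 21.
+6 hours 5 minutes → arrive 7:35 AM UTC on Jul 21.
Flight 2 in UTC: 8:01 PM − 13:00 = 7:01 AM on Jul 20.
+7 hours 29 minutes → arrive 2:30 PM UTC on Jul 20.
Flight 2 lands earlier by 17 hours 5 minutes.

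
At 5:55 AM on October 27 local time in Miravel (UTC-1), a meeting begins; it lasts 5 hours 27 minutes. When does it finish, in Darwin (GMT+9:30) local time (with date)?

9:52 PM on Oct 27

Convert start to UTC: 5:55 AM + 1:00 = 6:55 AM UTC on Oct 27.
Add 5 hours and 27 minutes duration → 12:22 PM UTC.
Darwin is UTC+9:30, so local end time = 12:22 PM + 9:30 = 9:52 PM on Oct 27.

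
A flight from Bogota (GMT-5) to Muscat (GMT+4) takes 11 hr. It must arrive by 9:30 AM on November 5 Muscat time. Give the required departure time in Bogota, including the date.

1:30 PM on November 4

Target arrival in UTC: 9:30 AM − 4:00 = 5:30 AM on Nov 5.
Subtract 11 hours → departure 6:30 PM UTC on Nov 4.
Bogota is UTC−5:00: 6:30 PM − 5:00 = 1:30 PM on Nov 4.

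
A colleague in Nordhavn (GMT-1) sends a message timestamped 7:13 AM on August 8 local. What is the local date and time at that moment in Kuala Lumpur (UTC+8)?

4:13 PM on August 8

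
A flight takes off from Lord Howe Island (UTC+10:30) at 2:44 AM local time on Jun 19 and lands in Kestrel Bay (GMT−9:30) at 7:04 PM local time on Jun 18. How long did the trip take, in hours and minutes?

12 hours 20 minutes

Kestrel Bay is 20:00 behind Lord Howe Island.
Clock-face elapsed time (ignoring zones) is −7 hours 40 minutes.
Actual elapsed = −7 hours 40 minutes + 20:00 = 12 hours 20 minutes.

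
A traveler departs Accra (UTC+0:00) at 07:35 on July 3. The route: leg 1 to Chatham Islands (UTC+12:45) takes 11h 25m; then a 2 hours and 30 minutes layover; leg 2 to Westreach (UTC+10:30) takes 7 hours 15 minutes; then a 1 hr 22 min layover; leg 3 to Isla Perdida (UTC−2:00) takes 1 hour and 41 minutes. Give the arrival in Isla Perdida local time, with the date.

05:48 on July 4

Accra is at UTC+0, so departure is already 07:35 UTC on Jul 3.
Add 11 hours 25 minutes leg 1 → 19:00 UTC.
Add 2 hours 30 minutes layover in Chatham Islands → 21:30 UTC.
Add 7 hours 15 minutes leg 2 → 04:45 UTC (Jul 4).
Add 1 hour 22 minutes layover in Westreach → 06:07 UTC.
Add 1 hour and 41 minutes leg 3 → 07:48 UTC.
Isla Perdida is UTC−2:00, so local arrival = 07:48 − 2:00 = 05:48 on Jul 4.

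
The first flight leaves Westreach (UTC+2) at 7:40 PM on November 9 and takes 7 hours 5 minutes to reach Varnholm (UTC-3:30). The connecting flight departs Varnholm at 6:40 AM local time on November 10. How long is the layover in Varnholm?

Convert departure to UTC: 7:40 PM − 2:00 = 5:40 PM UTC on Nov 9.
Add 7 hours and 5 minutes flight time → 12:45 AM UTC (Nov 10).
Varnholm is UTC−3:30, so local arrival = 12:45 AM − 3:30 = 9:15 PM on Nov 9.
Layover = 6:40 AM − 9:15 PM (+1 day) = 9 hours 25 minutes.

9 hours 25 minutes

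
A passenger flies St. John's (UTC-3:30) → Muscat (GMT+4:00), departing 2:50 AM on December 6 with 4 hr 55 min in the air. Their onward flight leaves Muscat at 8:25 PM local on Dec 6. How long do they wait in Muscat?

Convert departure to UTC: 2:50 AM + 3:30 = 6:20 AM UTC on Dec 6.
Add 4 hours and 55 minutes flight time → 11:15 AM UTC.
Muscat is UTC+4:00, so local arrival = 11:15 AM + 4:00 = 3:15 PM on Dec 6.
Layover = 8:25 PM − 3:15 PM = 5 hours 10 minutes.

5 hours 10 minutes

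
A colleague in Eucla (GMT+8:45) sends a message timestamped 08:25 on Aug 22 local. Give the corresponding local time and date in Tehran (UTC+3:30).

Tehran is 5:15 behind Eucla.
Shift by the zone difference: 08:25 − 5:15 = 03:10 on Aug 22 in Tehran.

03:10 on Aug 22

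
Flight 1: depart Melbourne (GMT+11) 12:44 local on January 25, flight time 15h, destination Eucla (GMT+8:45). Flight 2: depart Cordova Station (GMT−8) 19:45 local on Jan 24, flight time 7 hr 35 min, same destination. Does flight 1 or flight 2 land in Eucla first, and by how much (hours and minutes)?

the second, by 5 hours 24 minutes

Flight 1 in UTC: 12:44 − 11:00 = 01:44 on Jan 25.
+15 hours → arrive 16:44 UTC on Jan 25.
Flight 2 in UTC: 19:45 + 8:00 = 03:45 on Jan 25.
+7 hours and 35 minutes → arrive 11:20 UTC on Jan 25.
Flight 2 lands earlier by 5 hours 24 minutes.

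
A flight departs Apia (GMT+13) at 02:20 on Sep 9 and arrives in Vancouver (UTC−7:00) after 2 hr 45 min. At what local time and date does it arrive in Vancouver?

09:05 on Sep 8

Convert departure to UTC: 02:20 − 13:00 = 13:20 UTC on Sep 8.
Add 2 hours and 45 minutes travel time → 16:05 UTC.
Vancouver is UTC−7:00, so local arrival = 16:05 − 7:00 = 09:05 on Sep 8.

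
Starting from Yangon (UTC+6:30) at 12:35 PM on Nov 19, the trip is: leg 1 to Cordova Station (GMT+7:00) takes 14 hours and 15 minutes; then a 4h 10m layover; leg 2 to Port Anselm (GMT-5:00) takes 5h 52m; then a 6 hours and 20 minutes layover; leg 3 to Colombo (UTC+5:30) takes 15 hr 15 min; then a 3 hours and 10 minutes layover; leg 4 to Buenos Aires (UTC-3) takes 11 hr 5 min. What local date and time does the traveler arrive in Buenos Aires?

Convert departure to UTC: 12:35 PM − 6:30 = 6:05 AM UTC on Nov 19.
Add 14 hours and 15 minutes leg 1 → 8:20 PM UTC.
Add 4 hours and 10 minutes layover in Cordova Station → 12:30 AM UTC (Nov 20).
Add 5 hours and 52 minutes leg 2 → 6:22 AM UTC.
Add 6 hours and 20 minutes layover in Port Anselm → 12:42 PM UTC.
Add 15 hours 15 minutes leg 3 → 3:57 AM UTC (Nov 21).
Add 3 hours and 10 minutes layover in Colombo → 7:07 AM UTC.
Add 11 hours 5 minutes leg 4 → 6:12 PM UTC.
Buenos Aires is UTC−3:00, so local arrival = 6:12 PM − 3:00 = 3:12 PM on Nov 21.

3:12 PM on November 21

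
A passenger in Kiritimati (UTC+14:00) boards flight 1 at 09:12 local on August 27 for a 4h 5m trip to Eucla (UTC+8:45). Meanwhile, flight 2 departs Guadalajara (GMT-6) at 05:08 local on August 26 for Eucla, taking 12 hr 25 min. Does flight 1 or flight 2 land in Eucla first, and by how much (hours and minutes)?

Flight 1 in UTC: 09:12 − 14:00 = 19:12 on Aug 26.
+4 hours and 5 minutes → arrive 23:17 UTC on Aug 26.
Flight 2 in UTC: 05:08 + 6:00 = 11:08 on Aug 26.
+12 hours 25 minutes → arrive 23:33 UTC on Aug 26.
Flight 1 lands earlier by 16 minutes.

the first, by 16 minutes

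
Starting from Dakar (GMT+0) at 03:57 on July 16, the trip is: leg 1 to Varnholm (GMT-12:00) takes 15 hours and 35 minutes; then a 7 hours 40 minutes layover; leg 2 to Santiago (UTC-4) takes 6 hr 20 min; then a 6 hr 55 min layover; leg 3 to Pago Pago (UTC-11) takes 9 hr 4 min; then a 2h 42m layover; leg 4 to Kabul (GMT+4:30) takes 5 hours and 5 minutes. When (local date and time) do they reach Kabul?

Dakar is at UTC+0, so departure is already 03:57 UTC on Jul 16.
Add 15 hours and 35 minutes leg 1 → 19:32 UTC.
Add 7 hours and 40 minutes layover in Varnholm → 03:12 UTC (Jul 17).
Add 6 hours 20 minutes leg 2 → 09:32 UTC.
Add 6 hours and 55 minutes layover in Santiago → 16:27 UTC.
Add 9 hours and 4 minutes leg 3 → 01:31 UTC (Jul 18).
Add 2 hours and 42 minutes layover in Pago Pago → 04:13 UTC.
Add 5 hours and 5 minutes leg 4 → 09:18 UTC.
Kabul is UTC+4:30, so local arrival = 09:18 + 4:30 = 13:48 on Jul 18.

13:48 on July 18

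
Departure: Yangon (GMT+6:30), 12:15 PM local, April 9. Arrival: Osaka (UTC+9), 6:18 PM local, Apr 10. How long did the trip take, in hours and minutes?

Departure in UTC: 12:15 PM − 6:30 = 5:45 AM on Apr 9.
Arrival in UTC: 6:18 PM − 9:00 = 9:18 AM on Apr 10.
Elapsed = 9:18 AM − 5:45 AM (+1 day) = 27 hours 33 minutes.

27 hours 33 minutes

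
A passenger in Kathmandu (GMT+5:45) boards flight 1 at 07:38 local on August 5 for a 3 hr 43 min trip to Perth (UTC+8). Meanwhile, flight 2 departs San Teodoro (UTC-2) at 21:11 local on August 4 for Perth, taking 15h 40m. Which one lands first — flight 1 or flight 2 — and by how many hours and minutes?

Flight 1 in UTC: 07:38 − 5:45 = 01:53 on Aug 5.
+3 hours 43 minutes → arrive 05:36 UTC on Aug 5.
Flight 2 in UTC: 21:11 + 2:00 = 23:11 on Aug 4.
+15 hours 40 minutes → arrive 14:51 UTC on Aug 5.
Flight 1 lands earlier by 9 hours 15 minutes.

the first, by 9 hours 15 minutes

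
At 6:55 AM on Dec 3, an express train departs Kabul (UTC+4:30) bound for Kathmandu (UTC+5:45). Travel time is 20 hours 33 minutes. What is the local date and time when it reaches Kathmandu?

4:43 AM on Dec 4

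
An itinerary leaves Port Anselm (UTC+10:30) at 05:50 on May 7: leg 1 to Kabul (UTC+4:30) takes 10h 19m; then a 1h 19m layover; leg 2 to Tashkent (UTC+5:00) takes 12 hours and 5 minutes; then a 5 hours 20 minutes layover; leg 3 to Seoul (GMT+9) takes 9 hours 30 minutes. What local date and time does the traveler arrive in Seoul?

18:53 on May 8

Convert departure to UTC: 05:50 − 10:30 = 19:20 UTC on May 6.
Add 10 hours and 19 minutes leg 1 → 05:39 UTC (May 7).
Add 1 hour 19 minutes layover in Kabul → 06:58 UTC.
Add 12 hours and 5 minutes leg 2 → 19:03 UTC.
Add 5 hours 20 minutes layover in Tashkent → 00:23 UTC (May 8).
Add 9 hours 30 minutes leg 3 → 09:53 UTC.
Seoul is UTC+9:00, so local arrival = 09:53 + 9:00 = 18:53 on May 8.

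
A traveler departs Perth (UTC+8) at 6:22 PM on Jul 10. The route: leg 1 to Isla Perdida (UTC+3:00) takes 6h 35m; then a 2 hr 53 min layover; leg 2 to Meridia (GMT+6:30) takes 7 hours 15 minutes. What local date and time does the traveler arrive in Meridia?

9:35 AM on Jul 11

Convert departure to UTC: 6:22 PM − 8:00 = 10:22 AM UTC on Jul 10.
Add 6 hours and 35 minutes leg 1 → 4:57 PM UTC.
Add 2 hours and 53 minutes layover in Isla Perdida → 7:50 PM UTC.
Add 7 hours and 15 minutes leg 2 → 3:05 AM UTC (Jul 11).
Meridia is UTC+6:30, so local arrival = 3:05 AM + 6:30 = 9:35 AM on Jul 11.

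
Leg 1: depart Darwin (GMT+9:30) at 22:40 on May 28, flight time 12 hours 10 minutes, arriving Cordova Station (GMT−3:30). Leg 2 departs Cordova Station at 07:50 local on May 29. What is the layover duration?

10 hours

Convert departure to UTC: 22:40 − 9:30 = 13:10 UTC on May 28.
Add 12 hours and 10 minutes flight time → 01:20 UTC (May 29).
Cordova Station is UTC−3:30, so local arrival = 01:20 − 3:30 = 21:50 on May 28.
Layover = 07:50 − 21:50 (+1 day) = 10 hours.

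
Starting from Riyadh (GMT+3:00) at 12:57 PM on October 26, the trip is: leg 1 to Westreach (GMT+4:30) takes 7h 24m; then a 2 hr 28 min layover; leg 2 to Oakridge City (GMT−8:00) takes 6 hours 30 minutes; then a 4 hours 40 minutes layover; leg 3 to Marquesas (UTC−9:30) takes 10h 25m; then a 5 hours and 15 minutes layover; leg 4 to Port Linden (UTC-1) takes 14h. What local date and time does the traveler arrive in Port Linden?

Convert departure to UTC: 12:57 PM − 3:00 = 9:57 AM UTC on Oct 26.
Add 7 hours 24 minutes leg 1 → 5:21 PM UTC.
Add 2 hours 28 minutes layover in Westreach → 7:49 PM UTC.
Add 6 hours 30 minutes leg 2 → 2:19 AM UTC (Oct 27).
Add 4 hours 40 minutes layover in Oakridge City → 6:59 AM UTC.
Add 10 hours and 25 minutes leg 3 → 5:24 PM UTC.
Add 5 hours and 15 minutes layover in Marquesas → 10:39 PM UTC.
Add 14 hours leg 4 → 12:39 PM UTC (Oct 28).
Port Linden is UTC−1:00, so local arrival = 12:39 PM − 1:00 = 11:39 AM on Oct 28.

11:39 AM on Oct 28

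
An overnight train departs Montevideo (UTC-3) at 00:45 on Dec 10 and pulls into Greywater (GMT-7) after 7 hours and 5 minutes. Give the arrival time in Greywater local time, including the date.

03:50 on December 10

Convert departure to UTC: 00:45 + 3:00 = 03:45 UTC on Dec 10.
Add 7 hours and 5 minutes travel time → 10:50 UTC.
Greywater is UTC−7:00, so local arrival = 10:50 − 7:00 = 03:50 on Dec 10.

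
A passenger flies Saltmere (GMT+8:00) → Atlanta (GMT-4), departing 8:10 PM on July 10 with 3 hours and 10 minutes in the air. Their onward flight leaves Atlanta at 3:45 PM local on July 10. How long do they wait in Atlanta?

Convert departure to UTC: 8:10 PM − 8:00 = 12:10 PM UTC on Jul 10.
Add 3 hours 10 minutes flight time → 3:20 PM UTC.
Atlanta is UTC−4:00, so local arrival = 3:20 PM − 4:00 = 11:20 AM on Jul 10.
Layover = 3:45 PM − 11:20 AM = 4 hours 25 minutes.

4 hours 25 minutes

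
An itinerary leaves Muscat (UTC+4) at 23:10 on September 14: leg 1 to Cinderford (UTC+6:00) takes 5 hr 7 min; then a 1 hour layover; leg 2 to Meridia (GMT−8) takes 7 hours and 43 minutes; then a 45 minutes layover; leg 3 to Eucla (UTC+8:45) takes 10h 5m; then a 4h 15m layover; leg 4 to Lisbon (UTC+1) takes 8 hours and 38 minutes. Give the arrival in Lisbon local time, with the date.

Convert departure to UTC: 23:10 − 4:00 = 19:10 UTC on Sep 14.
Add 5 hours and 7 minutes leg 1 → 00:17 UTC (Sep 15).
Add 1 hour layover in Cinderford → 01:17 UTC.
Add 7 hours and 43 minutes leg 2 → 09:00 UTC.
Add 45 minutes layover in Meridia → 09:45 UTC.
Add 10 hours and 5 minutes leg 3 → 19:50 UTC.
Add 4 hours 15 minutes layover in Eucla → 00:05 UTC (Sep 16).
Add 8 hours and 38 minutes leg 4 → 08:43 UTC.
Lisbon is UTC+1:00, so local arrival = 08:43 + 1:00 = 09:43 on Sep 16.

09:43 on September 16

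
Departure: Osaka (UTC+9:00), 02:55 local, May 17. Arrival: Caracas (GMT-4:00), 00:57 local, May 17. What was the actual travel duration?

Caracas is 13:00 behind Osaka.
Clock-face elapsed time (ignoring zones) is −1 hour 58 minutes.
Actual elapsed = −1 hour 58 minutes + 13:00 = 11 hours 2 minutes.

11 hours 2 minutes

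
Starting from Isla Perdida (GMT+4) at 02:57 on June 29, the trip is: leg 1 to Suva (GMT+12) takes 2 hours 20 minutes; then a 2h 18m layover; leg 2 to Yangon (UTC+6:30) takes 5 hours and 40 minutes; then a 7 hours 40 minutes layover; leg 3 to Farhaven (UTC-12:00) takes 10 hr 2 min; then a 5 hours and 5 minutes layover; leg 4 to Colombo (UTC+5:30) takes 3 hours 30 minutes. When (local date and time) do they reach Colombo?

17:02 on June 30

Convert departure to UTC: 02:57 − 4:00 = 22:57 UTC on Jun 28.
Add 2 hours 20 minutes leg 1 → 01:17 UTC (Jun 29).
Add 2 hours 18 minutes layover in Suva → 03:35 UTC.
Add 5 hours 40 minutes leg 2 → 09:15 UTC.
Add 7 hours 40 minutes layover in Yangon → 16:55 UTC.
Add 10 hours 2 minutes leg 3 → 02:57 UTC (Jun 30).
Add 5 hours 5 minutes layover in Farhaven → 08:02 UTC.
Add 3 hours 30 minutes leg 4 → 11:32 UTC.
Colombo is UTC+5:30, so local arrival = 11:32 + 5:30 = 17:02 on Jun 30.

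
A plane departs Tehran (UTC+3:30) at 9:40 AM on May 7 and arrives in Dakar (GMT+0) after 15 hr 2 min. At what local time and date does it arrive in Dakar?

Convert departure to UTC: 9:40 AM − 3:30 = 6:10 AM UTC on May 7.
Add 15 hours and 2 minutes travel time → 9:12 PM UTC.
Dakar is UTC+0, so local arrival is the same: 9:12 PM on May 7.

9:12 PM on May 7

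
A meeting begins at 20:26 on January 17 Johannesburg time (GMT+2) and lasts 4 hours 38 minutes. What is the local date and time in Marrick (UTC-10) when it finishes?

13:04 on January 17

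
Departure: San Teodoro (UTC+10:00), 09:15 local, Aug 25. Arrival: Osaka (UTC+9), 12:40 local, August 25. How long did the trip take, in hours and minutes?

4 hours 25 minutes

Departure in UTC: 09:15 − 10:00 = 23:15 on Aug 24.
Arrival in UTC: 12:40 − 9:00 = 03:40 on Aug 25.
Elapsed = 03:40 − 23:15 (+1 day) = 4 hours 25 minutes.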